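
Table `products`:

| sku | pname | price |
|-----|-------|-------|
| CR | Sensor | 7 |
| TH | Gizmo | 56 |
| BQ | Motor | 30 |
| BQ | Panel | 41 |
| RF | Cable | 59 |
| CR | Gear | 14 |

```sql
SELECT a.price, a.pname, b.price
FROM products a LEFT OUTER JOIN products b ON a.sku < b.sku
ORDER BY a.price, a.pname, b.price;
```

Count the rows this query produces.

14

LEFT JOIN keeps every row from `products a`; unmatched rows get NULL for `products b`'s columns.
Matching on a.sku < b.sku.
Matched pairs: 13; unmatched a rows kept: 1.
Total: 13 matched + 1 padded = 14 rows.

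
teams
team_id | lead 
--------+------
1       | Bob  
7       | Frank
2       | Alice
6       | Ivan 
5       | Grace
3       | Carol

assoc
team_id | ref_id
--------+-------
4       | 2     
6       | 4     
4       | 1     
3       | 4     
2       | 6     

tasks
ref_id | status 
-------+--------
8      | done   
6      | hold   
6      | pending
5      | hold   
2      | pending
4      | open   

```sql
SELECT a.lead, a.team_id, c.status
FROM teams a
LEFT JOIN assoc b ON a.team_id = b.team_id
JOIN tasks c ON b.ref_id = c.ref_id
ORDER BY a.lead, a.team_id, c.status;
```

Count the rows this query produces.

Step 1 — a LEFT JOIN b on team_id → 6 row(s).
Then INNER JOIN `tasks c` on ref_id: keep only rows whose b.ref_id appears in c.
Result: 4 row(s).

4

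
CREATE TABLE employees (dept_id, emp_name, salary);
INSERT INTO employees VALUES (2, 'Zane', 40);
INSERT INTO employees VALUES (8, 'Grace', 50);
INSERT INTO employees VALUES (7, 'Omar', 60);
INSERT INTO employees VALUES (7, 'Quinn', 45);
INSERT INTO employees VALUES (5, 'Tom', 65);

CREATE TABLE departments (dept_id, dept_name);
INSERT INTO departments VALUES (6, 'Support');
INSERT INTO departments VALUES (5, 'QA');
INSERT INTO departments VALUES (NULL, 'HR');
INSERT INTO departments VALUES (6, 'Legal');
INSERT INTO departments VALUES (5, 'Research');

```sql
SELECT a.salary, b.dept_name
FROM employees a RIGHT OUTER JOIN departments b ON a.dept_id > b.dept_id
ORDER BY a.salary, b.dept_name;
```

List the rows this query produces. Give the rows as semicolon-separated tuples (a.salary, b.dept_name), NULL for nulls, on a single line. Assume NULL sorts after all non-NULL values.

(45, Legal); (45, QA); (45, Research); (45, Support); (50, Legal); (50, QA); (50, Research); (50, Support); (60, Legal); (60, QA); (60, Research); (60, Support); (NULL, HR)

RIGHT JOIN keeps every row from `departments`; unmatched rows get NULL for `employees`'s columns.
Matching on a.dept_id > b.dept_id. A NULL in a compared column never satisfies the condition.
- dept_id=2: no matching b row.
- dept_id=8: 4 matching b row(s), so 4 row(s) emitted.
- dept_id=7: 4 matching b row(s), so 4 row(s) emitted.
- dept_id=7: 4 matching b row(s), so 4 row(s) emitted.
- dept_id=5: no matching b row.
- plus 1 unmatched b row(s), each kept with NULL a columns.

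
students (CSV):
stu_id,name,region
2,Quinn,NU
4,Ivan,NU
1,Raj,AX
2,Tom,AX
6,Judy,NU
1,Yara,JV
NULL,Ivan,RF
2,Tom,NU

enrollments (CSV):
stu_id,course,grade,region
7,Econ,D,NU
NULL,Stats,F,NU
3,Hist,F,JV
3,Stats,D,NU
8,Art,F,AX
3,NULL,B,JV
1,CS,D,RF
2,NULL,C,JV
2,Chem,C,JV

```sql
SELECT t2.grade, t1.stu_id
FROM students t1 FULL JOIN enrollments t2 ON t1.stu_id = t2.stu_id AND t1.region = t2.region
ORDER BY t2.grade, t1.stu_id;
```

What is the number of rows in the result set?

FULL OUTER JOIN keeps every row from both sides; unmatched rows get NULL for the other side's columns.
Matching on t1.stu_id = t2.stu_id AND t1.region = t2.region. A NULL in a compared column never satisfies the condition.
- stu_id=2, region=NU: no t2 row matches, row kept with t2 columns NULL.
- stu_id=4, region=NU: no t2 row matches, row kept with t2 columns NULL.
- stu_id=1, region=AX: no t2 row matches, row kept with t2 columns NULL.
- stu_id=2, region=AX: no t2 row matches, row kept with t2 columns NULL.
- stu_id=6, region=NU: no t2 row matches, row kept with t2 columns NULL.
- stu_id=1, region=JV: no t2 row matches, row kept with t2 columns NULL.
- stu_id=NULL, region=RF: no t2 row matches, row kept with t2 columns NULL.
- stu_id=2, region=NU: no t2 row matches, row kept with t2 columns NULL.
- plus 9 unmatched t2 row(s), each kept with NULL t1 columns.
Total: 0 matched + 17 padded = 17 rows.

17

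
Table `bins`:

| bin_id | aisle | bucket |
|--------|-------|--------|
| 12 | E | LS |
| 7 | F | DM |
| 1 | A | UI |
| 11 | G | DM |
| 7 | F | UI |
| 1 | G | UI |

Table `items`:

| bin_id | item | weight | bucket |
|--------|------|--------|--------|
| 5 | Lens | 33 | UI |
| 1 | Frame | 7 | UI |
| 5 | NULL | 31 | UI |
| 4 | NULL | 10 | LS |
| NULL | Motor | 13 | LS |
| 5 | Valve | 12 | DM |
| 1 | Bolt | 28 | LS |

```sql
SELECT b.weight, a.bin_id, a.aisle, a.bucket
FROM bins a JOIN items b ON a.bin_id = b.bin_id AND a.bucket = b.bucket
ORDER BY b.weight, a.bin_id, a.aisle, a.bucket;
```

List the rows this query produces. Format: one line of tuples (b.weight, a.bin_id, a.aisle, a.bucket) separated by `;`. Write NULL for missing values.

(7, 1, A, UI); (7, 1, G, UI)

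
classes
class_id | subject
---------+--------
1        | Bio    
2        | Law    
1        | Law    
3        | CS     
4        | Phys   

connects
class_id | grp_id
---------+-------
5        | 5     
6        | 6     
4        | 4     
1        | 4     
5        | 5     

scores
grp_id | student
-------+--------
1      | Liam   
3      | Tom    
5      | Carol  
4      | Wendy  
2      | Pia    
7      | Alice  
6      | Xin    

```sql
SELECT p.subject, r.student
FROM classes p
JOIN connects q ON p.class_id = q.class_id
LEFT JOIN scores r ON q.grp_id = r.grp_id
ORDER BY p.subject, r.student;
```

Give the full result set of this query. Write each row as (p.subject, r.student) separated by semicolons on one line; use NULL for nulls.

(Bio, Wendy); (Law, Wendy); (Phys, Wendy)

Step 1 — p INNER JOIN q on class_id → 3 row(s).
Then LEFT JOIN `scores r` on grp_id: each of those 3 rows is kept; rows whose q.grp_id has no match in r get NULL for r's columns.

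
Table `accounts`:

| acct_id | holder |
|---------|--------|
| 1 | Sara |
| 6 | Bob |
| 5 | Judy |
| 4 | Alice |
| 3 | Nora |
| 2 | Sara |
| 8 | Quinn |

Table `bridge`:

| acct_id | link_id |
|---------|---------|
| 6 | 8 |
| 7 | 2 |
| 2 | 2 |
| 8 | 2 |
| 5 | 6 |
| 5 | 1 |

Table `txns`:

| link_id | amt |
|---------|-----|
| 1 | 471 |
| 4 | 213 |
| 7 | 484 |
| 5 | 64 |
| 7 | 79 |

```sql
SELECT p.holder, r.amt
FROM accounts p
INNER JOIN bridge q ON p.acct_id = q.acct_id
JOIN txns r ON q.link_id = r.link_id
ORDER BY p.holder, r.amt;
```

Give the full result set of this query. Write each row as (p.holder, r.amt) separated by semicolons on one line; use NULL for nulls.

(Judy, 471)

Joins associate left-to-right: accounts INNER JOIN bridge on acct_id gives 5 intermediate row(s).
Then INNER JOIN `txns r` on link_id: keep only rows whose q.link_id appears in r.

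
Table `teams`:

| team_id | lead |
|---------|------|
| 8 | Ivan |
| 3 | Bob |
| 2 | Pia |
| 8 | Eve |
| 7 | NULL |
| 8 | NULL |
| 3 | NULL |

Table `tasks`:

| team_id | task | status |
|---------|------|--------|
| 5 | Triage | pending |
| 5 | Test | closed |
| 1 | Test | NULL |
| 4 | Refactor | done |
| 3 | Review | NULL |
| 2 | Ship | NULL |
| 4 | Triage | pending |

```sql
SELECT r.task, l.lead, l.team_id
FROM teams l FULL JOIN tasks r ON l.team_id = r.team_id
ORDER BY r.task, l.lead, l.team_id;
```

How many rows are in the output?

FULL OUTER JOIN keeps every row from both sides; unmatched rows get NULL for the other side's columns.
Matching on l.team_id = r.team_id.
Matched pairs: 3; unmatched l rows kept: 4; unmatched r rows kept: 5.
Total: 3 matched + 9 padded = 12 rows.

12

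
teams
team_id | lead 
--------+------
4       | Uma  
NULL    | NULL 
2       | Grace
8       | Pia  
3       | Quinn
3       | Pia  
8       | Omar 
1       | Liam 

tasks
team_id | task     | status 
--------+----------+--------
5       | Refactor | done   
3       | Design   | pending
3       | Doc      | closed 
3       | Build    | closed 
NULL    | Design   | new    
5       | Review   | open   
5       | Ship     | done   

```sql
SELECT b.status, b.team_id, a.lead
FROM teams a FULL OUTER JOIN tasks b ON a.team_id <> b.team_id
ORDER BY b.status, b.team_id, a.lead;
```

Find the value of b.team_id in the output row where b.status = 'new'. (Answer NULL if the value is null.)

NULL

FULL OUTER JOIN keeps every row from both sides; unmatched rows get NULL for the other side's columns.
Matching on a.team_id <> b.team_id. A NULL in a compared column never satisfies the condition.
Matched pairs: 36; unmatched a rows kept: 1; unmatched b rows kept: 1.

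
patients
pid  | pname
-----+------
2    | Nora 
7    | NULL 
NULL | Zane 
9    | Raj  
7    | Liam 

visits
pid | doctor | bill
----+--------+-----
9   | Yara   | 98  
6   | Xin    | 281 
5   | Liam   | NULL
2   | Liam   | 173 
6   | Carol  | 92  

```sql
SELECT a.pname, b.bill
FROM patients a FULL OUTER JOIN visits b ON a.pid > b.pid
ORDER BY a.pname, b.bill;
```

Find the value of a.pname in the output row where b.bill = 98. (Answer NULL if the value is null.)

NULL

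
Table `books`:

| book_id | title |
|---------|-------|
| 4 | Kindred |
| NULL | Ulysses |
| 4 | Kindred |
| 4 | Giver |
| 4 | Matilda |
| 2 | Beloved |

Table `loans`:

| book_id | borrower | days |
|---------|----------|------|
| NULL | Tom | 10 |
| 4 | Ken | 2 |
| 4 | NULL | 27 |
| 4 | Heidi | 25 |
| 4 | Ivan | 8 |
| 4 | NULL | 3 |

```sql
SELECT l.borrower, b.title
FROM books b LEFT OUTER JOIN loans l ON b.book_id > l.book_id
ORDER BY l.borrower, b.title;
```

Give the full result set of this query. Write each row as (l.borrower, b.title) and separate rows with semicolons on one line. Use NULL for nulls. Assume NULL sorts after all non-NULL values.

(NULL, Beloved); (NULL, Giver); (NULL, Kindred); (NULL, Kindred); (NULL, Matilda); (NULL, Ulysses)

LEFT JOIN keeps every row from `books`; unmatched rows get NULL for `loans`'s columns.
Matching on b.book_id > l.book_id. A NULL in a compared column never satisfies the condition.
Matched pairs: 0; unmatched b rows kept: 6.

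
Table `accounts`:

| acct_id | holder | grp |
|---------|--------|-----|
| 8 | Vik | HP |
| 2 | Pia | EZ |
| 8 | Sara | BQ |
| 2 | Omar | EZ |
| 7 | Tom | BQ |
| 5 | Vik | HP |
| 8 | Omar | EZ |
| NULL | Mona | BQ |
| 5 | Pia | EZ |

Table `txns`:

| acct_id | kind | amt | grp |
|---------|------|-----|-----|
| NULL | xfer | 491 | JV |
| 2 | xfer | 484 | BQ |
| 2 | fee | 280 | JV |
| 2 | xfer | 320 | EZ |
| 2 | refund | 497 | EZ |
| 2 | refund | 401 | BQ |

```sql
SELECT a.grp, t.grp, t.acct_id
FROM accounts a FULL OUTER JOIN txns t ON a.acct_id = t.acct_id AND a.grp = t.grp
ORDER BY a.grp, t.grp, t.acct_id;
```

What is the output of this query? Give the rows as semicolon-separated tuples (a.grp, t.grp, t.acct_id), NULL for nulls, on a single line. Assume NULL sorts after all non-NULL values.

(BQ, NULL, NULL); (BQ, NULL, NULL); (BQ, NULL, NULL); (EZ, EZ, 2); (EZ, EZ, 2); (EZ, EZ, 2); (EZ, EZ, 2); (EZ, NULL, NULL); (EZ, NULL, NULL); (HP, NULL, NULL); (HP, NULL, NULL); (NULL, BQ, 2); (NULL, BQ, 2); (NULL, JV, 2); (NULL, JV, NULL)

FULL OUTER JOIN keeps every row from both sides; unmatched rows get NULL for the other side's columns.
Matching on a.acct_id = t.acct_id AND a.grp = t.grp. A NULL in a compared column never satisfies the condition.
Matched pairs: 4; unmatched a rows kept: 7; unmatched t rows kept: 4.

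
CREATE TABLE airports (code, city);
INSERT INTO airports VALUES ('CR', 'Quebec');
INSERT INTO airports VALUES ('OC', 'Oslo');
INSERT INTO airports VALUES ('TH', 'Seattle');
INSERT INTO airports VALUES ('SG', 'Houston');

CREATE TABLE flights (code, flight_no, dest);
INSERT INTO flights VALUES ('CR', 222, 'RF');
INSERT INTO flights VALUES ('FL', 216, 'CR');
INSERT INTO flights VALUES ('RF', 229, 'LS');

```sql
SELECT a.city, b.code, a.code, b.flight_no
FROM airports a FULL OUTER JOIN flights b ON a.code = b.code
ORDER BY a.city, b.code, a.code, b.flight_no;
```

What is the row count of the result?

6

FULL OUTER JOIN keeps every row from both sides; unmatched rows get NULL for the other side's columns.
Matching on a.code = b.code.
Matched pairs: 1; unmatched a rows kept: 3; unmatched b rows kept: 2.
Total: 1 matched + 5 padded = 6 rows.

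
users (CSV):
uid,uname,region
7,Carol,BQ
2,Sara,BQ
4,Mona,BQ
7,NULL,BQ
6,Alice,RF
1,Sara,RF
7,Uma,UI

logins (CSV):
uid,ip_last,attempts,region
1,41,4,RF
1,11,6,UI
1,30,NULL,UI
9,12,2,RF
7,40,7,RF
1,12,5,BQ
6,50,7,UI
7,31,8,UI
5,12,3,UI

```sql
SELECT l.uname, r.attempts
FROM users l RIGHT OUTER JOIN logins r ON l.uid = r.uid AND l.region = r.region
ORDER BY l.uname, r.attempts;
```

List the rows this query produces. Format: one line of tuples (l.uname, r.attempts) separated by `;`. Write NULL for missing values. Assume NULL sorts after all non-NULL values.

RIGHT JOIN keeps every row from `logins`; unmatched rows get NULL for `users`'s columns.
Matching on l.uid = r.uid AND l.region = r.region.
Matched pairs: 2; unmatched r rows kept: 7.

(Sara, 4); (Uma, 8); (NULL, 2); (NULL, 3); (NULL, 5); (NULL, 6); (NULL, 7); (NULL, 7); (NULL, NULL)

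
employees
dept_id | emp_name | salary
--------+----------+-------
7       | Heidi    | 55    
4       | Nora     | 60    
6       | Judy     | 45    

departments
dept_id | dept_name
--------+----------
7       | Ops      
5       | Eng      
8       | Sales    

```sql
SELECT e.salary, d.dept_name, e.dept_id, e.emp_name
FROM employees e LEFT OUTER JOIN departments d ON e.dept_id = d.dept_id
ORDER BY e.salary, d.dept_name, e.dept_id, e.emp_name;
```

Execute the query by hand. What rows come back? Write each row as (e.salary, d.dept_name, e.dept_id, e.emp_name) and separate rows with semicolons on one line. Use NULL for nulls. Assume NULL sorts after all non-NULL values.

LEFT JOIN keeps every row from `employees`; unmatched rows get NULL for `departments`'s columns.
Matching on e.dept_id = d.dept_id.
- e (dept_id=7) pairs with 1 row(s) of d.
- e (dept_id=4) has no partner → padded with NULL.
- e (dept_id=6) has no partner → padded with NULL.
After projecting and ordering:
e.salary | d.dept_name | e.dept_id | e.emp_name
45 | NULL | 6 | Judy
55 | Ops | 7 | Heidi
60 | NULL | 4 | Nora

(45, NULL, 6, Judy); (55, Ops, 7, Heidi); (60, NULL, 4, Nora)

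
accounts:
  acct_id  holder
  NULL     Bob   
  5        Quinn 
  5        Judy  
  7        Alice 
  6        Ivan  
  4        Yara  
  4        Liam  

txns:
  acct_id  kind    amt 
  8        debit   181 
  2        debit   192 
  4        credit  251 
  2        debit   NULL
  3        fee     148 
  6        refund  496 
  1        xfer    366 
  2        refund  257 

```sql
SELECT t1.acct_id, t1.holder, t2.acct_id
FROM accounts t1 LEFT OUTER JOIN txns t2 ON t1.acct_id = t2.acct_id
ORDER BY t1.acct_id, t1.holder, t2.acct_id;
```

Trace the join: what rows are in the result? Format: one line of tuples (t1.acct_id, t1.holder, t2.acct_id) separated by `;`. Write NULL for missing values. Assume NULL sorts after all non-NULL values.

(4, Liam, 4); (4, Yara, 4); (5, Judy, NULL); (5, Quinn, NULL); (6, Ivan, 6); (7, Alice, NULL); (NULL, Bob, NULL)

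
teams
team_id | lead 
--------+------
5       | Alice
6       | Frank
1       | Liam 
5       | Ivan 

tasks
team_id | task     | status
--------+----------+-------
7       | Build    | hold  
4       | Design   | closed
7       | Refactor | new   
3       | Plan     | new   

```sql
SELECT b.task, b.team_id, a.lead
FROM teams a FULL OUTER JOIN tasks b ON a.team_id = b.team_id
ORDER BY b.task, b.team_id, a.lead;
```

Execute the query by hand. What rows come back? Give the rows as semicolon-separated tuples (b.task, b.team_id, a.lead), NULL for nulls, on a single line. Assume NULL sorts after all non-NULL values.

FULL OUTER JOIN keeps every row from both sides; unmatched rows get NULL for the other side's columns.
Matching on a.team_id = b.team_id.
Matched pairs: 0; unmatched a rows kept: 4; unmatched b rows kept: 4.

(Build, 7, NULL); (Design, 4, NULL); (Plan, 3, NULL); (Refactor, 7, NULL); (NULL, NULL, Alice); (NULL, NULL, Frank); (NULL, NULL, Ivan); (NULL, NULL, Liam)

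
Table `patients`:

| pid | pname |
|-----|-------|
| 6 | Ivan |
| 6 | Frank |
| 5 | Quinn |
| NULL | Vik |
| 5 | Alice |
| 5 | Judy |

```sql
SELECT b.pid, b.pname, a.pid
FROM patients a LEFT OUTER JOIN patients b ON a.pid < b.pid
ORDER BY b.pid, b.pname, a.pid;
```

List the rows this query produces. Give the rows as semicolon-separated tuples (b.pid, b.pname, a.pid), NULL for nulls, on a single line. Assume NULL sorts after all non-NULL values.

(6, Frank, 5); (6, Frank, 5); (6, Frank, 5); (6, Ivan, 5); (6, Ivan, 5); (6, Ivan, 5); (NULL, NULL, 6); (NULL, NULL, 6); (NULL, NULL, NULL)

LEFT JOIN keeps every row from `patients a`; unmatched rows get NULL for `patients b`'s columns.
Matching on a.pid < b.pid. A NULL in a compared column never satisfies the condition.
- a row (pid=6): no match → kept, b columns NULL.
- a row (pid=6): no match → kept, b columns NULL.
- a row (pid=5): matches 2 b row(s) → 2 output row(s).
- a row (pid=NULL): no match → kept, b columns NULL.
- a row (pid=5): matches 2 b row(s) → 2 output row(s).
- a row (pid=5): matches 2 b row(s) → 2 output row(s).
After projecting and ordering:
b.pid | b.pname | a.pid
6 | Frank | 5
6 | Frank | 5
6 | Frank | 5
6 | Ivan | 5
6 | Ivan | 5
6 | Ivan | 5
NULL | NULL | 6
NULL | NULL | 6
NULL | NULL | NULL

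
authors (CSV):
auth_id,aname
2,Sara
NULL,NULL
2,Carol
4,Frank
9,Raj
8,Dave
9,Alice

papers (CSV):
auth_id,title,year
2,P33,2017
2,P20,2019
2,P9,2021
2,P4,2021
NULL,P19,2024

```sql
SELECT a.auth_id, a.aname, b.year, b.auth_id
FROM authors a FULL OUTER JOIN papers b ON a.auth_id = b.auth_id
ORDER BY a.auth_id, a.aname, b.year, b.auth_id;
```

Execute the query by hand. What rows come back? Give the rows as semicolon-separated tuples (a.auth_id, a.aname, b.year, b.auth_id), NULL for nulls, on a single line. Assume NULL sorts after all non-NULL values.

FULL OUTER JOIN keeps every row from both sides; unmatched rows get NULL for the other side's columns.
Matching on a.auth_id = b.auth_id. A NULL in a compared column never satisfies the condition.
- auth_id=2: 4 matching b row(s), so 4 row(s) emitted.
- auth_id=NULL: no b row matches, row kept with b columns NULL.
- auth_id=2: 4 matching b row(s), so 4 row(s) emitted.
- auth_id=4: no b row matches, row kept with b columns NULL.
- auth_id=9: no b row matches, row kept with b columns NULL.
- auth_id=8: no b row matches, row kept with b columns NULL.
- auth_id=9: no b row matches, row kept with b columns NULL.
- plus 1 unmatched b row(s), each kept with NULL a columns.

(2, Carol, 2017, 2); (2, Carol, 2019, 2); (2, Carol, 2021, 2); (2, Carol, 2021, 2); (2, Sara, 2017, 2); (2, Sara, 2019, 2); (2, Sara, 2021, 2); (2, Sara, 2021, 2); (4, Frank, NULL, NULL); (8, Dave, NULL, NULL); (9, Alice, NULL, NULL); (9, Raj, NULL, NULL); (NULL, NULL, 2024, NULL); (NULL, NULL, NULL, NULL)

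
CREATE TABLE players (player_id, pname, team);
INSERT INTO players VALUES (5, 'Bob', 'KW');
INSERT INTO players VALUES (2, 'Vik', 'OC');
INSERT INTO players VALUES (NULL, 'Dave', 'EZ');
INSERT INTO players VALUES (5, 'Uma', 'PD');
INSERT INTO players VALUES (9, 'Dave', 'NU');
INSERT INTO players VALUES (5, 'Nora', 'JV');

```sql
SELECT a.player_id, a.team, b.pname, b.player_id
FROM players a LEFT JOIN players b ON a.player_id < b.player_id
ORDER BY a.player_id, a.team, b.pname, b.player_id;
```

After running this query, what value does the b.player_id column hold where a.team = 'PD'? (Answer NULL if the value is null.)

9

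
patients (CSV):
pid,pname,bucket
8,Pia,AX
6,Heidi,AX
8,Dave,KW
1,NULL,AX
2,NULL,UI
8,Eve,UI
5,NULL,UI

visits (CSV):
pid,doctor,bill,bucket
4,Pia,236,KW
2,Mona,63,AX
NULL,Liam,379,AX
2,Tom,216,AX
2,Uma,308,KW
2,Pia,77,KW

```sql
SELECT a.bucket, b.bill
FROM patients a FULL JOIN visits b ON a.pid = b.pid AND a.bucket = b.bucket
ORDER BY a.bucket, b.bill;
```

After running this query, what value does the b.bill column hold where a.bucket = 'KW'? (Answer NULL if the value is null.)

NULL

FULL OUTER JOIN keeps every row from both sides; unmatched rows get NULL for the other side's columns.
Matching on a.pid = b.pid AND a.bucket = b.bucket. A NULL in a compared column never satisfies the condition.
- a[0] pid=8, bucket=AX → no match; kept with NULLs on the b side.
- a[1] pid=6, bucket=AX → no match; kept with NULLs on the b side.
- a[2] pid=8, bucket=KW → no match; kept with NULLs on the b side.
- a[3] pid=1, bucket=AX → no match; kept with NULLs on the b side.
- a[4] pid=2, bucket=UI → no match; kept with NULLs on the b side.
- a[5] pid=8, bucket=UI → no match; kept with NULLs on the b side.
- a[6] pid=5, bucket=UI → no match; kept with NULLs on the b side.
- 6 b row(s) had no a match → kept, a columns NULL.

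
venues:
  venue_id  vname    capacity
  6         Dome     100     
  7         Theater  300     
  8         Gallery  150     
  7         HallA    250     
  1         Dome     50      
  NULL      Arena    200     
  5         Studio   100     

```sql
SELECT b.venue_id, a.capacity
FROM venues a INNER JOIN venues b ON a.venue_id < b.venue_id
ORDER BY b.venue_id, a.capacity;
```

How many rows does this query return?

14

INNER JOIN keeps only pairs where the ON condition holds.
Matching on a.venue_id < b.venue_id. A NULL in a compared column never satisfies the condition.
- a (venue_id=6) pairs with 3 row(s) of b.
- a (venue_id=7) pairs with 1 row(s) of b.
- a (venue_id=8) has no partner → excluded.
- a (venue_id=7) pairs with 1 row(s) of b.
- a (venue_id=1) pairs with 5 row(s) of b.
- a (venue_id=NULL) has no partner → excluded.
- a (venue_id=5) pairs with 4 row(s) of b.
Total: 14 rows.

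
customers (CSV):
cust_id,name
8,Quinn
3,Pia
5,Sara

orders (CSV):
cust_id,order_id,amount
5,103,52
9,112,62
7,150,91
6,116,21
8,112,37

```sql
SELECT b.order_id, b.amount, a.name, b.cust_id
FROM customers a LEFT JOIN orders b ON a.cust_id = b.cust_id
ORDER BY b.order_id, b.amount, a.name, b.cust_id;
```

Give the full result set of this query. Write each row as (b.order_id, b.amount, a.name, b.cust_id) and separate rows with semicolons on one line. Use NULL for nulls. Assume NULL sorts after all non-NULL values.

(103, 52, Sara, 5); (112, 37, Quinn, 8); (NULL, NULL, Pia, NULL)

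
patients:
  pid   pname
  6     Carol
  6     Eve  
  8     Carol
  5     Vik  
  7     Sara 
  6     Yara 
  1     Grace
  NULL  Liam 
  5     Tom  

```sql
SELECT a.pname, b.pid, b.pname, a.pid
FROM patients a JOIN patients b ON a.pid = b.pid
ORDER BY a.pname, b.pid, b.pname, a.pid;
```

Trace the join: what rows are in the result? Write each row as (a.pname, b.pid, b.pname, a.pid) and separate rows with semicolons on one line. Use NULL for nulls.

(Carol, 6, Carol, 6); (Carol, 6, Eve, 6); (Carol, 6, Yara, 6); (Carol, 8, Carol, 8); (Eve, 6, Carol, 6); (Eve, 6, Eve, 6); (Eve, 6, Yara, 6); (Grace, 1, Grace, 1); (Sara, 7, Sara, 7); (Tom, 5, Tom, 5); (Tom, 5, Vik, 5); (Vik, 5, Tom, 5); (Vik, 5, Vik, 5); (Yara, 6, Carol, 6); (Yara, 6, Eve, 6); (Yara, 6, Yara, 6)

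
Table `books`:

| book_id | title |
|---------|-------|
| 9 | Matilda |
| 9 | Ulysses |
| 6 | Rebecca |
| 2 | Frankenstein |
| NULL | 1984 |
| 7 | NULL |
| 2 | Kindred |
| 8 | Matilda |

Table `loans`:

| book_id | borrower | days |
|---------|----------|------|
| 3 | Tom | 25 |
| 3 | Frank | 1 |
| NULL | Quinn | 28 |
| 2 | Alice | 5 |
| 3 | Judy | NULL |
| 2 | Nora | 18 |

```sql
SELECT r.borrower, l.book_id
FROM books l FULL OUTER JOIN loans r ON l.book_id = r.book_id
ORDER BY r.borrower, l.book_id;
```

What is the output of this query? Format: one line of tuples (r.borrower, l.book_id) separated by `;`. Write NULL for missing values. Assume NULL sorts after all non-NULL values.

FULL OUTER JOIN keeps every row from both sides; unmatched rows get NULL for the other side's columns.
Matching on l.book_id = r.book_id. A NULL in a compared column never satisfies the condition.
- book_id=9: no r row matches, row kept with r columns NULL.
- book_id=9: no r row matches, row kept with r columns NULL.
- book_id=6: no r row matches, row kept with r columns NULL.
- book_id=2: 2 matching r row(s), so 2 row(s) emitted.
- book_id=NULL: no r row matches, row kept with r columns NULL.
- book_id=7: no r row matches, row kept with r columns NULL.
- book_id=2: 2 matching r row(s), so 2 row(s) emitted.
- book_id=8: no r row matches, row kept with r columns NULL.
- 4 row(s) from r found no l partner → padded with NULL.

(Alice, 2); (Alice, 2); (Frank, NULL); (Judy, NULL); (Nora, 2); (Nora, 2); (Quinn, NULL); (Tom, NULL); (NULL, 6); (NULL, 7); (NULL, 8); (NULL, 9); (NULL, 9); (NULL, NULL)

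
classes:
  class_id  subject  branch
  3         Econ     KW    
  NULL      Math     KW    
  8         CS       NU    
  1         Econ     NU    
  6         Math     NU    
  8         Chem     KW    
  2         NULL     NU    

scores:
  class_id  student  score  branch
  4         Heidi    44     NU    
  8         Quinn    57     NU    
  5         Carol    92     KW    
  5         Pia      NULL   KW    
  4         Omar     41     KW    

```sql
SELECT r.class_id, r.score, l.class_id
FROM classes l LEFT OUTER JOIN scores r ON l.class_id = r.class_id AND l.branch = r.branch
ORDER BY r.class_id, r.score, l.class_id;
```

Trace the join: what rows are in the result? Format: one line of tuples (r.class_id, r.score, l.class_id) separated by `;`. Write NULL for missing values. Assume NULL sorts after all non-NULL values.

LEFT JOIN keeps every row from `classes`; unmatched rows get NULL for `scores`'s columns.
Matching on l.class_id = r.class_id AND l.branch = r.branch. A NULL in a compared column never satisfies the condition.
- class_id=3, branch=KW: no r row matches, row kept with r columns NULL.
- class_id=NULL, branch=KW: no r row matches, row kept with r columns NULL.
- class_id=8, branch=NU: 1 matching r row(s), so 1 row(s) emitted.
- class_id=1, branch=NU: no r row matches, row kept with r columns NULL.
- class_id=6, branch=NU: no r row matches, row kept with r columns NULL.
- class_id=8, branch=KW: no r row matches, row kept with r columns NULL.
- class_id=2, branch=NU: no r row matches, row kept with r columns NULL.
After projecting and ordering:
r.class_id | r.score | l.class_id
8 | 57 | 8
NULL | NULL | 1
NULL | NULL | 2
NULL | NULL | 3
NULL | NULL | 6
NULL | NULL | 8
NULL | NULL | NULL

(8, 57, 8); (NULL, NULL, 1); (NULL, NULL, 2); (NULL, NULL, 3); (NULL, NULL, 6); (NULL, NULL, 8); (NULL, NULL, NULL)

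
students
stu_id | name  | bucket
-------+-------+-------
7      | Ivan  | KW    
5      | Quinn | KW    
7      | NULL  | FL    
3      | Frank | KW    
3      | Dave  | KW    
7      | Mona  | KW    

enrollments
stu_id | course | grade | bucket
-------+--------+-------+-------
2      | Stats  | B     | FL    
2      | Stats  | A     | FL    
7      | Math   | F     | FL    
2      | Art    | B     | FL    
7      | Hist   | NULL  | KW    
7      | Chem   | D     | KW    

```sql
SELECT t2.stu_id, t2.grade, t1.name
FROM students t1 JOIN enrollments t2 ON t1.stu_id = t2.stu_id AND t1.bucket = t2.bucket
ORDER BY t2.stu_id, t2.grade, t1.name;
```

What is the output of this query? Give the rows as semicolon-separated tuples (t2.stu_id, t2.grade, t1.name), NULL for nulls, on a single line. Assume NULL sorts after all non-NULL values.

INNER JOIN keeps only pairs where the ON condition holds.
Matching on t1.stu_id = t2.stu_id AND t1.bucket = t2.bucket.
Matched pairs: 5.

(7, D, Ivan); (7, D, Mona); (7, F, NULL); (7, NULL, Ivan); (7, NULL, Mona)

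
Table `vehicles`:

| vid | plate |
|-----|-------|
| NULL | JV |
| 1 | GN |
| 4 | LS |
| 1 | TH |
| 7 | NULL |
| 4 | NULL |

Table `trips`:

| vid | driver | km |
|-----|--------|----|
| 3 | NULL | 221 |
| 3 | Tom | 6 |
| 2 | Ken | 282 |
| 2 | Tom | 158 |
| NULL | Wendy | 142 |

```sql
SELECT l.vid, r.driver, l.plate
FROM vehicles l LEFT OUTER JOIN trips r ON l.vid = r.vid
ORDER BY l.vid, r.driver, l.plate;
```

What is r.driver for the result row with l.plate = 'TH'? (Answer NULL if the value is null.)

LEFT JOIN keeps every row from `vehicles`; unmatched rows get NULL for `trips`'s columns.
Matching on l.vid = r.vid. A NULL in a compared column never satisfies the condition.
Matched pairs: 0; unmatched l rows kept: 6.

NULL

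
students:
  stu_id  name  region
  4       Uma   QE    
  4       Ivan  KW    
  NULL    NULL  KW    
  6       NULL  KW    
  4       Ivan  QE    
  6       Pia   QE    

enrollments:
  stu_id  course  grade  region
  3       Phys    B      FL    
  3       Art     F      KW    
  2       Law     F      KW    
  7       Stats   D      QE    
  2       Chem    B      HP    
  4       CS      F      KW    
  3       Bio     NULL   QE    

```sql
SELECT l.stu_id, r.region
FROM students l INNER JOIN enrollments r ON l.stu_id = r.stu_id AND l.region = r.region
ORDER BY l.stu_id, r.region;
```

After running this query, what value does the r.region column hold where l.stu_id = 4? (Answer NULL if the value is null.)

INNER JOIN keeps only pairs where the ON condition holds.
Matching on l.stu_id = r.stu_id AND l.region = r.region. A NULL in a compared column never satisfies the condition.
- l (stu_id=4, region=QE) has no partner → excluded.
- l (stu_id=4, region=KW) pairs with 1 row(s) of r.
- l (stu_id=NULL, region=KW) has no partner → excluded.
- l (stu_id=6, region=KW) has no partner → excluded.
- l (stu_id=4, region=QE) has no partner → excluded.
- l (stu_id=6, region=QE) has no partner → excluded.

KW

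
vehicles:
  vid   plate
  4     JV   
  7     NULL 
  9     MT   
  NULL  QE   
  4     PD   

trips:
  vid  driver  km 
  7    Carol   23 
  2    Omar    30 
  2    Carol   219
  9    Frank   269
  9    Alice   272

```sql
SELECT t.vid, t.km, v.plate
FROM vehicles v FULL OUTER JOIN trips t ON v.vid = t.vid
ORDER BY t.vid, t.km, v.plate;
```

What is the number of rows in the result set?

FULL OUTER JOIN keeps every row from both sides; unmatched rows get NULL for the other side's columns.
Matching on v.vid = t.vid. A NULL in a compared column never satisfies the condition.
- v row (vid=4): no match → kept, t columns NULL.
- v row (vid=7): matches 1 t row(s) → 1 output row(s).
- v row (vid=9): matches 2 t row(s) → 2 output row(s).
- v row (vid=NULL): no match → kept, t columns NULL.
- v row (vid=4): no match → kept, t columns NULL.
- 2 t row(s) had no v match → kept, v columns NULL.
Total: 3 matched + 5 padded = 8 rows.

8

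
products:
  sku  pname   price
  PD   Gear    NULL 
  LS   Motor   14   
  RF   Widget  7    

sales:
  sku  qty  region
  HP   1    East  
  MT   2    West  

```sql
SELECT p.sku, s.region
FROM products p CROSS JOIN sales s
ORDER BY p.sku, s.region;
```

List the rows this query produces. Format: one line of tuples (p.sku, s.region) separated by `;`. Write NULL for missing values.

(LS, East); (LS, West); (PD, East); (PD, West); (RF, East); (RF, West)

CROSS JOIN pairs every row of `products` with every row of `sales`: 3 × 2 = 6 rows.
After projecting and ordering:
p.sku | s.region
LS | East
LS | West
PD | East
PD | West
RF | East
RF | West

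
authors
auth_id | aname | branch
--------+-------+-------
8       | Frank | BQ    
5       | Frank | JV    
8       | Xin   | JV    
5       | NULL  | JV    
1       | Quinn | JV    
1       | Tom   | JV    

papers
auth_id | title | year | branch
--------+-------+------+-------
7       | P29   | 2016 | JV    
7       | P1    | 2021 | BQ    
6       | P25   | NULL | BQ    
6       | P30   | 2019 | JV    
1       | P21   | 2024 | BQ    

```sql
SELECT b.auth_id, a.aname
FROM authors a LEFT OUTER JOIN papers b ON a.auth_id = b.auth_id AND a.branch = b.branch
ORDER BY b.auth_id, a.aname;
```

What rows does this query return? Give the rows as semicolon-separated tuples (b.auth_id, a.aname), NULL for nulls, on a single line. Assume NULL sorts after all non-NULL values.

LEFT JOIN keeps every row from `authors`; unmatched rows get NULL for `papers`'s columns.
Matching on a.auth_id = b.auth_id AND a.branch = b.branch.
Matched pairs: 0; unmatched a rows kept: 6.

(NULL, Frank); (NULL, Frank); (NULL, Quinn); (NULL, Tom); (NULL, Xin); (NULL, NULL)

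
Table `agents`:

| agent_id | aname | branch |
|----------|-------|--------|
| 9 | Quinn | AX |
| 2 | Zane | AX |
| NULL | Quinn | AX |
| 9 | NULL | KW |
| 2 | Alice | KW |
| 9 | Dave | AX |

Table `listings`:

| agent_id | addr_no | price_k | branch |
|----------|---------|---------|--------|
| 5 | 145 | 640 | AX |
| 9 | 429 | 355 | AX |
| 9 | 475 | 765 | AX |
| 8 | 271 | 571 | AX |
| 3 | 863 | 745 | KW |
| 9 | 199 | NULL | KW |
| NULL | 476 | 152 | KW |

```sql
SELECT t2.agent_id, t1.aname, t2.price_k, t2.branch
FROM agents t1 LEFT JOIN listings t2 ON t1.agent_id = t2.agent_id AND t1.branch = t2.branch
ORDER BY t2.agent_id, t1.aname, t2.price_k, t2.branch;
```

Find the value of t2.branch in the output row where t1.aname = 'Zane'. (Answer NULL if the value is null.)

LEFT JOIN keeps every row from `agents`; unmatched rows get NULL for `listings`'s columns.
Matching on t1.agent_id = t2.agent_id AND t1.branch = t2.branch. A NULL in a compared column never satisfies the condition.
- t1 (agent_id=9, branch=AX) pairs with 2 row(s) of t2.
- t1 (agent_id=2, branch=AX) has no partner → padded with NULL.
- t1 (agent_id=NULL, branch=AX) has no partner → padded with NULL.
- t1 (agent_id=9, branch=KW) pairs with 1 row(s) of t2.
- t1 (agent_id=2, branch=KW) has no partner → padded with NULL.
- t1 (agent_id=9, branch=AX) pairs with 2 row(s) of t2.

NULL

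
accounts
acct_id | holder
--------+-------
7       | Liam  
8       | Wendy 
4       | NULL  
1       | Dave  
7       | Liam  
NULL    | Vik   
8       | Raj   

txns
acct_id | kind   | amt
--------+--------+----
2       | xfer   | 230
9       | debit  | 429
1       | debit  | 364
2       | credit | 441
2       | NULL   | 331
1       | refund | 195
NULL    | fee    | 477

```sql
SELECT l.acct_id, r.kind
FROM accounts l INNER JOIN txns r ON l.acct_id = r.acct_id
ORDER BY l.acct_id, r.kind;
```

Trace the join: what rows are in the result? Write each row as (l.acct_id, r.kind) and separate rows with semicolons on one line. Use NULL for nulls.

INNER JOIN keeps only pairs where the ON condition holds.
Matching on l.acct_id = r.acct_id. A NULL in a compared column never satisfies the condition.
- l row (acct_id=7): no match → dropped.
- l row (acct_id=8): no match → dropped.
- l row (acct_id=4): no match → dropped.
- l row (acct_id=1): matches 2 r row(s) → 2 output row(s).
- l row (acct_id=7): no match → dropped.
- l row (acct_id=NULL): no match → dropped.
- l row (acct_id=8): no match → dropped.
After projecting and ordering:
l.acct_id | r.kind
1 | debit
1 | refund

(1, debit); (1, refund)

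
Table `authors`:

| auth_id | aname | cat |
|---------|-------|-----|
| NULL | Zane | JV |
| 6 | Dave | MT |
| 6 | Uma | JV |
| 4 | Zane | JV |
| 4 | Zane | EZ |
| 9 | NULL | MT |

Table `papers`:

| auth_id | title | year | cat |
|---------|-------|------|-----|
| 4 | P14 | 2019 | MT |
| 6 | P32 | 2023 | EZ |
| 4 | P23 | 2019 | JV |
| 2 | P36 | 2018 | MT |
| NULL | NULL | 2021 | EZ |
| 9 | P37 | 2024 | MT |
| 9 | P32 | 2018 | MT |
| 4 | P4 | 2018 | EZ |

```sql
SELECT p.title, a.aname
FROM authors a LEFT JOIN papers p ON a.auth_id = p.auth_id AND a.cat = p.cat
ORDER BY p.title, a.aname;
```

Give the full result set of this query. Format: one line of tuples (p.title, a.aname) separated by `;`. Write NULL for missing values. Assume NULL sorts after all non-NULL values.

(P23, Zane); (P32, NULL); (P37, NULL); (P4, Zane); (NULL, Dave); (NULL, Uma); (NULL, Zane)

LEFT JOIN keeps every row from `authors`; unmatched rows get NULL for `papers`'s columns.
Matching on a.auth_id = p.auth_id AND a.cat = p.cat. A NULL in a compared column never satisfies the condition.
- auth_id=NULL, cat=JV: no p row matches, row kept with p columns NULL.
- auth_id=6, cat=MT: no p row matches, row kept with p columns NULL.
- auth_id=6, cat=JV: no p row matches, row kept with p columns NULL.
- auth_id=4, cat=JV: 1 matching p row(s), so 1 row(s) emitted.
- auth_id=4, cat=EZ: 1 matching p row(s), so 1 row(s) emitted.
- auth_id=9, cat=MT: 2 matching p row(s), so 2 row(s) emitted.
After projecting and ordering:
p.title | a.aname
P23 | Zane
P32 | NULL
P37 | NULL
P4 | Zane
NULL | Dave
NULL | Uma
NULL | Zane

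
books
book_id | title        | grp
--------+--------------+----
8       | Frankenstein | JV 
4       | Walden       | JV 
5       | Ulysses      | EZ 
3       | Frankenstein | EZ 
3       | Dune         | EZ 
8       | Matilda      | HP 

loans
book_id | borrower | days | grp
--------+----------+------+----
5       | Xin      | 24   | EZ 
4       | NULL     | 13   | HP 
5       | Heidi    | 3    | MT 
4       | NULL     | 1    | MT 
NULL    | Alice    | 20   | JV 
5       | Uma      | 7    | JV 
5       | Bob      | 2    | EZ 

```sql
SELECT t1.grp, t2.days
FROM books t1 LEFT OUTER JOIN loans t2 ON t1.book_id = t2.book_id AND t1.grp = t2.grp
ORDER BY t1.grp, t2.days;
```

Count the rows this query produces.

7

LEFT JOIN keeps every row from `books`; unmatched rows get NULL for `loans`'s columns.
Matching on t1.book_id = t2.book_id AND t1.grp = t2.grp. A NULL in a compared column never satisfies the condition.
Matched pairs: 2; unmatched t1 rows kept: 5.
Total: 2 matched + 5 padded = 7 rows.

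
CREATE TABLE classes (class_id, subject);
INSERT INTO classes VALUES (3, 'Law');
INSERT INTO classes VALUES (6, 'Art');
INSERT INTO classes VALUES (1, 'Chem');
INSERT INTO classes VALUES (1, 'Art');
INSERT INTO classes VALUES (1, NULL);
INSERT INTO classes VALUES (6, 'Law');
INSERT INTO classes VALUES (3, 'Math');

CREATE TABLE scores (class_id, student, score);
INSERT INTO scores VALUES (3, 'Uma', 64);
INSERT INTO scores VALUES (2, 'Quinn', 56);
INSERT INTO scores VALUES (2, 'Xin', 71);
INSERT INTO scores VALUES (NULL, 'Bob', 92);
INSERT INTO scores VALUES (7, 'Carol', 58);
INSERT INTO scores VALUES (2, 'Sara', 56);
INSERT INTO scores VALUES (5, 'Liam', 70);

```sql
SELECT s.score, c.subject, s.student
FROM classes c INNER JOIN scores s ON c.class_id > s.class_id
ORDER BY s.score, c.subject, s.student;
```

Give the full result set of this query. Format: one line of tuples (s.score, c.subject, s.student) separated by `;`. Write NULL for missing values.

INNER JOIN keeps only pairs where the ON condition holds.
Matching on c.class_id > s.class_id. A NULL in a compared column never satisfies the condition.
- class_id=3: 3 matching s row(s), so 3 row(s) emitted.
- class_id=6: 5 matching s row(s), so 5 row(s) emitted.
- class_id=1: no matching s row, dropped.
- class_id=1: no matching s row, dropped.
- class_id=1: no matching s row, dropped.
- class_id=6: 5 matching s row(s), so 5 row(s) emitted.
- class_id=3: 3 matching s row(s), so 3 row(s) emitted.

(56, Art, Quinn); (56, Art, Sara); (56, Law, Quinn); (56, Law, Quinn); (56, Law, Sara); (56, Law, Sara); (56, Math, Quinn); (56, Math, Sara); (64, Art, Uma); (64, Law, Uma); (70, Art, Liam); (70, Law, Liam); (71, Art, Xin); (71, Law, Xin); (71, Law, Xin); (71, Math, Xin)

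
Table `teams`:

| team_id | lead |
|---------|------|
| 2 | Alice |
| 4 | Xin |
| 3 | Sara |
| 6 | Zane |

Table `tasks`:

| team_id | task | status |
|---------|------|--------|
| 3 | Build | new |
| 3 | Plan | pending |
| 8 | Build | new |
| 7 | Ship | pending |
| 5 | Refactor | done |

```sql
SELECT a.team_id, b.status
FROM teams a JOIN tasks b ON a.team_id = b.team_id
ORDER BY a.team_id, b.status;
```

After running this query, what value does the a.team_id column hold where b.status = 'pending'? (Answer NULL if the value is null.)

3

INNER JOIN keeps only pairs where the ON condition holds.
Matching on a.team_id = b.team_id.
Matched pairs: 2.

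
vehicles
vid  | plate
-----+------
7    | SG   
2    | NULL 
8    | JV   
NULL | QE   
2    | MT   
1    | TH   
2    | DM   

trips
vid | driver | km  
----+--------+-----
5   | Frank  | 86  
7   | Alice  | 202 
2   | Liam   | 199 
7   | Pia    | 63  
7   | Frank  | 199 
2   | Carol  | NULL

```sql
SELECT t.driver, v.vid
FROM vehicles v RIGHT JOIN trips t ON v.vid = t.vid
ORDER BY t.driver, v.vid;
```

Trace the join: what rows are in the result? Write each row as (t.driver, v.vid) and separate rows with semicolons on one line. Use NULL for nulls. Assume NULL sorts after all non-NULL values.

(Alice, 7); (Carol, 2); (Carol, 2); (Carol, 2); (Frank, 7); (Frank, NULL); (Liam, 2); (Liam, 2); (Liam, 2); (Pia, 7)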